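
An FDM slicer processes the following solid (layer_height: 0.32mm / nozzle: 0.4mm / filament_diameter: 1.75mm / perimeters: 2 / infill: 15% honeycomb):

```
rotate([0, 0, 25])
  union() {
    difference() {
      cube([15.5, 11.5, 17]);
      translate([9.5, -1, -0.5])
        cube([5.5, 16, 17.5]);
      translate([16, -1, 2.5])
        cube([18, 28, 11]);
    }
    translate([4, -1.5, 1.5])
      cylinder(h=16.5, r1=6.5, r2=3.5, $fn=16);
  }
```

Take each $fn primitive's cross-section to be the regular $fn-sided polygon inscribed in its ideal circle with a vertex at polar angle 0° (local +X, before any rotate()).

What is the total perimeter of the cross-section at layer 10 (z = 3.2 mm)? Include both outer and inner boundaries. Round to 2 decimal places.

79.59 mm

At z = 3.2 mm: the 15.5×11.5 cube contributes its full rectangle (perimeter 54.00 mm); the cube at (9.5, -1) is present — its section is the full 5.5×16 rectangle (perimeter 43.00 mm); the 18×28 cube at (16, -1) contributes its full rectangle (perimeter 92.00 mm); After the difference (first − rest): starting from the 15.5×11.5 cube, the 5.5×16 cube at (9.5, -1) partially overlaps it — only the 63.25 mm² overlap (of its 88.00 mm²) is removed, clipping the outline; the 18×28 cube at (16, -1) misses the remaining region (no effect) — boundary = 66.00 mm; the cone at (4, -1.5) (r1=6.5→r2=3.5) has section circumradius 6.191 here — a regular 16-gon (perimeter = 2·16·6.191·sin(180°/16) = 38.65 mm); Taking the union: the regions partially overlap (shared area 36.52 mm²), so the edge portions inside another operand are dropped and the merged outline is re-measured after clipping — boundary = 79.59 mm; (rotated 25° about Z; rotation is an isometry so areas/perimeters/island counts are preserved). Overall, the cross-section has 2 separate islands. Total boundary length (outer) = 79.59 mm.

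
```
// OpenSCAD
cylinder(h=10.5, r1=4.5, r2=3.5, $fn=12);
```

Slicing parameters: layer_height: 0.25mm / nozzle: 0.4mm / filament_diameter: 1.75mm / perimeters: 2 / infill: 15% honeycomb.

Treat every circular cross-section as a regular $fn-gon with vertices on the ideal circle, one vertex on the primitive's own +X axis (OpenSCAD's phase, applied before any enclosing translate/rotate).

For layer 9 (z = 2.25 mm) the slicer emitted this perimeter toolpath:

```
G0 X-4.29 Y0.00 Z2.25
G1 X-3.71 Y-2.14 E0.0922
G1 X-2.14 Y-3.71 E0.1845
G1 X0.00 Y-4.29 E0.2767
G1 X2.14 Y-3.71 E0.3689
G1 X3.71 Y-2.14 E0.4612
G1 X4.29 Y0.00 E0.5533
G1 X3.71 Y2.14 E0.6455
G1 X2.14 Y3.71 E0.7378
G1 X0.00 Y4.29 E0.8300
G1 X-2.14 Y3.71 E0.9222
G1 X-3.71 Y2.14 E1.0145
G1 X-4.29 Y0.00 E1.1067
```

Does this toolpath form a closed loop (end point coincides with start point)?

Start point (G0): (-4.29, 0.00). End point (last G1): the path returns to the start — closed.

yes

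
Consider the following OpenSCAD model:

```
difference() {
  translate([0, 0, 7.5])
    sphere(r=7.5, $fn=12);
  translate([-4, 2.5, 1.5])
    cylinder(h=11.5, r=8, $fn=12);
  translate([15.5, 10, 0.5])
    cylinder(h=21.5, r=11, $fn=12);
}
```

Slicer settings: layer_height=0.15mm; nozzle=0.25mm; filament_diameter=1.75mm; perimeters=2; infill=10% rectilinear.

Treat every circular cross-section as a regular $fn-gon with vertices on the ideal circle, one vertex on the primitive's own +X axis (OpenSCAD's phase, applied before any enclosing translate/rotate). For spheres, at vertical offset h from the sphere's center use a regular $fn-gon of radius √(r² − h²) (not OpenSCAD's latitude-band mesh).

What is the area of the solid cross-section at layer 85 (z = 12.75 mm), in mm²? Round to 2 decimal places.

At z = 12.75 mm: the r=7.5 sphere contributes a regular 12-gon of circumradius √(7.5²−5.25²) = 5.356 (area = (12/2)·5.356²·sin(360°/12) = 86.06 mm²); the cylinder at (-4, 2.5): section is a regular 12-gon, circumradius r=8 (area = (12/2)·8.000²·sin(360°/12) = 192.00 mm²); the r=11 cylinder at (15.5, 10) contributes a regular 12-gon of circumradius 11 (area = (12/2)·11.000²·sin(360°/12) = 363.00 mm²); After the difference (first − rest): starting from the r=7.5 sphere (86.06 mm²), the r=8 cylinder at (-4, 2.5) partially overlaps it — only the 68.89 mm² overlap (of its 192.00 mm²) is removed, clipping the outline; the r=11 cylinder at (15.5, 10) misses the remaining region (no effect) — area = 17.17 mm². Overall, the cross-section is a single solid region. Net area = 17.17 mm².

17.17 mm²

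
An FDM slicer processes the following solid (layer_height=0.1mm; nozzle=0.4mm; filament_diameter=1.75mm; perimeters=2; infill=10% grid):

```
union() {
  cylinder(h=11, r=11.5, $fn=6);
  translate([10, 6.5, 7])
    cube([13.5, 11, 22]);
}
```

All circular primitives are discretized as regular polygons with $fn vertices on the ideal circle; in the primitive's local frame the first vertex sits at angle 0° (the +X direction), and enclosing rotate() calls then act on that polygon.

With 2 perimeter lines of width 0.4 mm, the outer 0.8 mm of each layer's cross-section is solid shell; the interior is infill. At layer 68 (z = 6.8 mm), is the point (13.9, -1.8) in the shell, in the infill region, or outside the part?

At z = 6.8 mm: the cylinder: section is a regular 6-gon, circumradius r=11.5; the cube at (10, 6.5) does not reach this height (z outside [7, 29]); Merging all regions: only the r=11.5 cylinder is present, so the union is just that shape — 1 connected region. Overall, the cross-section is a single solid region. The nearest boundary edge runs (5.75, -9.96)→(11.50, 0.00); distance from the point to it = 2.98 mm. The point is not inside any of the regions above, so it lies outside the cross-section (2.98 mm from the nearest boundary).

outside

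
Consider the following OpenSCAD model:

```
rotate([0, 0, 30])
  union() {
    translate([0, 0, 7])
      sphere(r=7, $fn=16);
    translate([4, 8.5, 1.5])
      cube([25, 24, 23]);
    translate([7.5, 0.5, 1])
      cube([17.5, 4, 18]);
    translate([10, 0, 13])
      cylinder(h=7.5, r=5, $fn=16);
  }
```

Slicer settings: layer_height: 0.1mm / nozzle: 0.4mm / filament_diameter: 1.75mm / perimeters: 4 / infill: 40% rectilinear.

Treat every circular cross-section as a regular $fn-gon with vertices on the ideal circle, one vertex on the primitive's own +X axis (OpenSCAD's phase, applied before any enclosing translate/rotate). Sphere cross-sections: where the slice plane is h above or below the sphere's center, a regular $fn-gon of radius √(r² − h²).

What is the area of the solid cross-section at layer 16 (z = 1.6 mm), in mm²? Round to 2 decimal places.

At z = 1.6 mm: the r=7 sphere contributes a regular 16-gon of circumradius √(7²−5.4²) = 4.454 (area = (16/2)·4.454²·sin(360°/16) = 60.74 mm²); the cube at (4, 8.5) (footprint 25×24) is included at this height (area 600.00 mm²); the 17.5×4 cube at (7.5, 0.5) contributes its full rectangle (area 70.00 mm²); the cylinder at (10, 0) does not reach this height (z outside [13, 20.5]); Merging all regions: the 3 present regions are separate (no shared area or edge), so areas and boundary lengths simply add and each stays a separate island — area = 730.74 mm²; (whole slice rotated 30° about Z — lengths, areas and connectivity unchanged). Overall, the cross-section has 3 separate islands. Net area = 730.74 mm².

730.74 mm²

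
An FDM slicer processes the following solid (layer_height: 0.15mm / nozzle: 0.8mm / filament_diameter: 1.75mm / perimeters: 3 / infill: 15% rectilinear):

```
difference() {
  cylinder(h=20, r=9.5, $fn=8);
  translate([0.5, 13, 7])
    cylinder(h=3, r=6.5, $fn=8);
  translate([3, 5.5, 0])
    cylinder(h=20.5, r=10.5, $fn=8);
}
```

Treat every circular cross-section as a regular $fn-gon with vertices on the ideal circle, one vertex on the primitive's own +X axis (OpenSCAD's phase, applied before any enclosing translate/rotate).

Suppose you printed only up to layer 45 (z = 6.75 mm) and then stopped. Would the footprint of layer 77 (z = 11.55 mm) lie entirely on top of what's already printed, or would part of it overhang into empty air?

entirely on top

Compare the two slices. At z = 6.75: the r=9.5 cylinder contributes a regular 8-gon of circumradius 9.5 (area = (8/2)·9.500²·sin(360°/8) = 255.27 mm²); the cylinder at (0.5, 13) does not reach this height (z outside [7, 10]); the cylinder at (3, 5.5): section is a regular 8-gon, circumradius r=10.5 (area = (8/2)·10.500²·sin(360°/8) = 311.83 mm²); Subtracting the remaining from the first: starting from the r=9.5 cylinder (255.27 mm²), the r=10.5 cylinder at (3, 5.5) partially overlaps it — only the 165.48 mm² overlap (of its 311.83 mm²) is removed, clipping the outline — area = 89.79 mm². At z = 11.55: the r=9.5 cylinder gives a regular 8-gon of circumradius 9.5 (constant along its height) (area = (8/2)·9.500²·sin(360°/8) = 255.27 mm²); the cylinder at (0.5, 13) does not reach this height (z outside [7, 10]); the r=10.5 cylinder at (3, 5.5) gives a regular 8-gon of circumradius 10.5 (constant along its height) (area = (8/2)·10.500²·sin(360°/8) = 311.83 mm²); Taking the first minus the rest: starting from the r=9.5 cylinder (255.27 mm²), the r=10.5 cylinder at (3, 5.5) partially overlaps it — only the 165.48 mm² overlap (of its 311.83 mm²) is removed, clipping the outline — area = 89.79 mm². Checking containment: the cross-section at z = 11.55 is a subset of the cross-section at z = 6.75.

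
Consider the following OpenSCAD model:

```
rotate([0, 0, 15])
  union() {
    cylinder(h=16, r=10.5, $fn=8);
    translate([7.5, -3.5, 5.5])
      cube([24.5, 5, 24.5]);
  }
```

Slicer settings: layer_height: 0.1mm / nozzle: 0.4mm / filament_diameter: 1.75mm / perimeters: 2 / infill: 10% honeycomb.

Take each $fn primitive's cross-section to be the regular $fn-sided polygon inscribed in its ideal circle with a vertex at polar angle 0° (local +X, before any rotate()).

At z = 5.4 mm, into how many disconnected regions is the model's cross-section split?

At z = 5.4 mm: the r=10.5 cylinder gives a regular 8-gon of circumradius 10.5 (constant along its height); the cube at (7.5, -3.5) is not intersected at this z (z outside [5.5, 30]); Taking the union: only the r=10.5 cylinder is present, so the union is just that shape — 1 connected region; (rotated 15° about Z; rotation is an isometry so areas/perimeters/island counts are preserved). The result has 1 disconnected region.

1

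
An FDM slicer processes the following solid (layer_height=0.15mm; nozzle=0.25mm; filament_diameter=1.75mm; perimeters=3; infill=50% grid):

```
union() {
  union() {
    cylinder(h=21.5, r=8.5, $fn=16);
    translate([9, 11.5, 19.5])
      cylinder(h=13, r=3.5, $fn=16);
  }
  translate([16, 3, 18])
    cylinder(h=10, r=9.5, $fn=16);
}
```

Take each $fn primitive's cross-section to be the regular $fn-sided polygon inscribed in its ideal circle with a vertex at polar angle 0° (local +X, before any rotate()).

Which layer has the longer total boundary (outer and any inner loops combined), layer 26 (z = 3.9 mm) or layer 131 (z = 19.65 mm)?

layer 131 (z = 19.65 mm)

Layer 26 (z = 3.9): the r=8.5 cylinder contributes a regular 16-gon of circumradius 8.5 (perimeter = 2·16·8.500·sin(180°/16) = 53.06 mm); the cylinder at (9, 11.5) is not intersected at this z (z outside [19.5, 32.5]); Combining (union): only the r=8.5 cylinder is present, so the union is just that shape — boundary = 53.06 mm; the cylinder at (16, 3) is absent (z outside [18, 28]); Taking the union: only that combined region is present, so the union is just that shape — boundary = 53.06 mm. So its perimeter = 53.06 mm. Layer 131 (z = 19.65): the r=8.5 cylinder gives a regular 16-gon of circumradius 8.5 (constant along its height) (perimeter = 2·16·8.500·sin(180°/16) = 53.06 mm); the r=3.5 cylinder at (9, 11.5) gives a regular 16-gon of circumradius 3.5 (constant along its height) (perimeter = 2·16·3.500·sin(180°/16) = 21.85 mm); Taking the union: the 2 present regions are separate (no shared area or edge), so areas and boundary lengths simply add and each stays a separate island — boundary = 74.91 mm; the cylinder at (16, 3): section is a regular 16-gon, circumradius r=9.5 (perimeter = 2·16·9.500·sin(180°/16) = 59.31 mm); Combining (union): the regions partially overlap (shared area 14.12 mm²), so the edge portions inside another operand are dropped and the merged outline is re-measured after clipping — boundary = 107.80 mm. So its perimeter = 107.80 mm. Layer 131 is larger (107.80 vs 53.06 mm).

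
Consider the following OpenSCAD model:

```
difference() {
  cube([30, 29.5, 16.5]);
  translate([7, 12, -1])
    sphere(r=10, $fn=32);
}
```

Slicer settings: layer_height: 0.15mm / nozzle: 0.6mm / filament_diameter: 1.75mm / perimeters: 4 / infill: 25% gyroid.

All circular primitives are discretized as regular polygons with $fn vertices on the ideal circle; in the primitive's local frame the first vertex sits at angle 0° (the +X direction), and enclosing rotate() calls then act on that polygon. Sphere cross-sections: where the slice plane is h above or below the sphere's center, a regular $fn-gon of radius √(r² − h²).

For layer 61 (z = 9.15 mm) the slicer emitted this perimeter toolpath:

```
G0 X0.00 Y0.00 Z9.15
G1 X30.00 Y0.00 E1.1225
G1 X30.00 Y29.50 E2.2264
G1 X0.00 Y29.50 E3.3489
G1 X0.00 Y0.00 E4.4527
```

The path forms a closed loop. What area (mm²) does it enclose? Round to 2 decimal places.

Apply the shoelace formula to the sequence of (X, Y) vertices; enclosed area = 885.00 mm².

885.00 mm²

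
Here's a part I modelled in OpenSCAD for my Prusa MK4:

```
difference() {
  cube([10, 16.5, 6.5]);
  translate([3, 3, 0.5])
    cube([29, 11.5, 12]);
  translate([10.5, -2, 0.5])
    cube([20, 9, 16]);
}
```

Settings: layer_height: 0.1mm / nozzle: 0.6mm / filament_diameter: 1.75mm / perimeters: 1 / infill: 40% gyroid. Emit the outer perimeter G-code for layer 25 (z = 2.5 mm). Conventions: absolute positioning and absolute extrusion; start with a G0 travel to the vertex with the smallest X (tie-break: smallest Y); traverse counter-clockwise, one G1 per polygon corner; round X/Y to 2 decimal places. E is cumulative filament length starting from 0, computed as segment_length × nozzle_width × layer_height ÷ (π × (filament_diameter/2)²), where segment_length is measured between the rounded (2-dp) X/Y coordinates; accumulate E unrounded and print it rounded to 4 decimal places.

At z = 2.5 mm: the 10×16.5 cube contributes its full rectangle; the cube at (3, 3) (footprint 29×11.5) is included at this height; the 20×9 cube at (10.5, -2) contributes its full rectangle; Subtracting the remaining from the first: starting from the 10×16.5 cube, the 29×11.5 cube at (3, 3) partially overlaps it — only the 80.50 mm² overlap (of its 333.50 mm²) is removed, clipping the outline; the 20×9 cube at (10.5, -2) misses the remaining region (no effect) — 1 connected region. The outline is a single polygon with 8 vertices. Extrusion per mm of travel: 0.6 × 0.1 / (π × 0.875²) = 0.024945. Accumulating E over each segment gives final E = 1.6713.

G0 X0.00 Y0.00 Z2.50
G1 X10.00 Y0.00 E0.2495
G1 X10.00 Y3.00 E0.3243
G1 X3.00 Y3.00 E0.4989
G1 X3.00 Y14.50 E0.7858
G1 X10.00 Y14.50 E0.9604
G1 X10.00 Y16.50 E1.0103
G1 X0.00 Y16.50 E1.2597
G1 X0.00 Y0.00 E1.6713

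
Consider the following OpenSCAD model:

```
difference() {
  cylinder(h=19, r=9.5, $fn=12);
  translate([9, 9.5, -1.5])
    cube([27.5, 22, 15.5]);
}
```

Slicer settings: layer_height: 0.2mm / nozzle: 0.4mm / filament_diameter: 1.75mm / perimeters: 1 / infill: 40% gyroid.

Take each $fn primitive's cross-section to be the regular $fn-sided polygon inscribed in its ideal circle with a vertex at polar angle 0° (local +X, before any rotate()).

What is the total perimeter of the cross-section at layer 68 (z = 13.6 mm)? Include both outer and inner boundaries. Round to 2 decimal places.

At z = 13.6 mm: the r=9.5 cylinder contributes a regular 12-gon of circumradius 9.5 (perimeter = 2·12·9.500·sin(180°/12) = 59.01 mm); the cube at (9, 9.5) (footprint 27.5×22) is included at this height (perimeter 99.00 mm); After the difference (first − rest): starting from the r=9.5 cylinder, the 27.5×22 cube at (9, 9.5) misses the remaining region (no effect) — boundary = 59.01 mm. Overall, the cross-section is a single solid region. Total boundary length (outer) = 59.01 mm.

59.01 mm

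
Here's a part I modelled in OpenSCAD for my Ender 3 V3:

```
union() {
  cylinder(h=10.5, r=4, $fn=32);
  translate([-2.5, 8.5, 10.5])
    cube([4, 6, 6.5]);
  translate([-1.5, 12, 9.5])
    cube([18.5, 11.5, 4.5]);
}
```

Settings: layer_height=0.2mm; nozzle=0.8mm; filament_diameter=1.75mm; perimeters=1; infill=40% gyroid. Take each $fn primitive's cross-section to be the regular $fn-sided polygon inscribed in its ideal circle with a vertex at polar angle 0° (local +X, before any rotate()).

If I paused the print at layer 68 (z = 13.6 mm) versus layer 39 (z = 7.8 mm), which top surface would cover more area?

layer 68 (z = 13.6 mm)

Layer 68 (z = 13.6): the cylinder does not reach this height (z outside [0, 10.5]); the cube at (-2.5, 8.5) (footprint 4×6) is included at this height (area 24.00 mm²); the cube at (-1.5, 12) is present — its section is the full 18.5×11.5 rectangle (area 212.75 mm²); Combining (union): the regions partially overlap — summed areas 236.75 mm² minus the doubly-counted overlap 7.50 mm² gives 229.25 mm² — area = 229.25 mm². So its area = 229.25 mm². Layer 39 (z = 7.8): the cylinder: section is a regular 32-gon, circumradius r=4 (area = (32/2)·4.000²·sin(360°/32) = 49.94 mm²); the cube at (-2.5, 8.5) is absent (z outside [10.5, 17]); the cube at (-1.5, 12) is not intersected at this z (z outside [9.5, 14]); Merging all regions: only the r=4 cylinder is present, so the union is just that shape — area = 49.94 mm². So its area = 49.94 mm². Layer 68 is larger (229.25 vs 49.94 mm²).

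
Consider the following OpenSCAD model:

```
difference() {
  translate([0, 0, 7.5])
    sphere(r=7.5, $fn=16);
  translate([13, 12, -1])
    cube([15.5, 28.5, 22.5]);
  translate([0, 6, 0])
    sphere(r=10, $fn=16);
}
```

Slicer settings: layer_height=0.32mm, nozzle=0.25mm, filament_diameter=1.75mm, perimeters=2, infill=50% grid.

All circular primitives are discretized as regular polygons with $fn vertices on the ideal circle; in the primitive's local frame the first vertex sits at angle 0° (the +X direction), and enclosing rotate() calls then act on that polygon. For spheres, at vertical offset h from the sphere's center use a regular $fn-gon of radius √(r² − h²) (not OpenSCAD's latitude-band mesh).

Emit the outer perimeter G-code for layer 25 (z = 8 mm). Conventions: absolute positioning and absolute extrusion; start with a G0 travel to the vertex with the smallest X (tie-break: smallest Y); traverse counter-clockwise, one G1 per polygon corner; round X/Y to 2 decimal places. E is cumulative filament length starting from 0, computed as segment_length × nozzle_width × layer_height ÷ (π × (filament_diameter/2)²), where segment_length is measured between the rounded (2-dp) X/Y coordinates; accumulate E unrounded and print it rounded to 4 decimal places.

G0 X-7.48 Y0.00 Z8.00
G1 X-6.91 Y-2.86 E0.0970
G1 X-5.29 Y-5.29 E0.1941
G1 X-2.86 Y-6.91 E0.2913
G1 X0.00 Y-7.48 E0.3883
G1 X2.86 Y-6.91 E0.4853
G1 X5.29 Y-5.29 E0.5824
G1 X6.91 Y-2.86 E0.6795
G1 X7.48 Y0.00 E0.7765
G1 X6.91 Y2.86 E0.8735
G1 X5.73 Y4.64 E0.9445
G1 X5.54 Y3.70 E0.9764
G1 X4.24 Y1.76 E1.0541
G1 X2.30 Y0.46 E1.1318
G1 X0.00 Y0.00 E1.2098
G1 X-2.30 Y0.46 E1.2878
G1 X-4.24 Y1.76 E1.3655
G1 X-5.54 Y3.70 E1.4432
G1 X-5.73 Y4.64 E1.4751
G1 X-6.91 Y2.86 E1.5461
G1 X-7.48 Y0.00 E1.6431

At z = 8 mm: the r=7.5 sphere contributes a regular 16-gon of circumradius √(7.5²−0.5²) = 7.483; the cube at (13, 12) (footprint 15.5×28.5) is included at this height; the sphere at (0, 6): section is a regular 16-gon, circumradius = √(r²−h²) = √(10²−8²) = 6.000; Subtracting the remaining from the first: starting from the r=7.5 sphere, the 15.5×28.5 cube at (13, 12) misses the remaining region (no effect); the r=10 sphere at (0, 6) partially overlaps it — only the 61.19 mm² overlap (of its 110.21 mm²) is removed, clipping the outline — 1 connected region. The outline is a single polygon with 20 vertices. Extrusion per mm of travel: 0.25 × 0.32 / (π × 0.875²) = 0.033260. Accumulating E over each segment gives final E = 1.6431.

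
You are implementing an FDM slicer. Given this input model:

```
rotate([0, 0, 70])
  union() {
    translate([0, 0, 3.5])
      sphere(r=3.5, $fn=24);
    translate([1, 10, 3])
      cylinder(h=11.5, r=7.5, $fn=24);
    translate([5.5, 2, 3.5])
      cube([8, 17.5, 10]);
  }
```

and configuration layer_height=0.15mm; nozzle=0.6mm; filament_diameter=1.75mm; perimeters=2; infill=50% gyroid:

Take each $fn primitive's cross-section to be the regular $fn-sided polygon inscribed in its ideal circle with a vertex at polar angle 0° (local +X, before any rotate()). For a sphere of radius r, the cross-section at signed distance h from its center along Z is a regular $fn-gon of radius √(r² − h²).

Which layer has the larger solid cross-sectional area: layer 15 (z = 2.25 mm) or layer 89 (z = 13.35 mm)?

layer 89 (z = 13.35 mm)

Layer 15 (z = 2.25): the r=3.5 sphere slices to a regular 24-gon of circumradius 3.269 (√(r²−h²) with h=1.25 from center) (area = (24/2)·3.269²·sin(360°/24) = 33.19 mm²); the cylinder at (1, 10) does not reach this height (z outside [3, 14.5]); the cube at (5.5, 2) is not intersected at this z (z outside [3.5, 13.5]); Taking the union: only the r=3.5 sphere is present, so the union is just that shape — area = 33.19 mm²; (rotated 70° about Z; rotation is an isometry so areas/perimeters/island counts are preserved). So its area = 33.19 mm². Layer 89 (z = 13.35): the sphere does not reach this height (|z−center|=9.850 > r=3.5); the cylinder at (1, 10): section is a regular 24-gon, circumradius r=7.5 (area = (24/2)·7.500²·sin(360°/24) = 174.70 mm²); the 8×17.5 cube at (5.5, 2) contributes its full rectangle (area 140.00 mm²); Combining (union): the regions partially overlap — summed areas 314.70 mm² minus the doubly-counted overlap 24.57 mm² gives 290.14 mm² — area = 290.14 mm²; (rotated 70° about Z; rotation is an isometry so areas/perimeters/island counts are preserved). So its area = 290.14 mm². Layer 89 is larger (290.14 vs 33.19 mm²).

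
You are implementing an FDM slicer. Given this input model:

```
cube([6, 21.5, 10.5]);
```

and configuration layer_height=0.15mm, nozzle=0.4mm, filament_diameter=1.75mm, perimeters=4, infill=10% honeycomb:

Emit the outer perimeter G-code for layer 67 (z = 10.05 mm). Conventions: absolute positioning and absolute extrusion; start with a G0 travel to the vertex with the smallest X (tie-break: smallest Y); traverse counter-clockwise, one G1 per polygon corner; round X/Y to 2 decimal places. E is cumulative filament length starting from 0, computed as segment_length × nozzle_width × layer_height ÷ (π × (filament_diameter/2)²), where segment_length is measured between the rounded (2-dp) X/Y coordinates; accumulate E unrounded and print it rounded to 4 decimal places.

G0 X0.00 Y0.00 Z10.05
G1 X6.00 Y0.00 E0.1497
G1 X6.00 Y21.50 E0.6860
G1 X0.00 Y21.50 E0.8357
G1 X0.00 Y0.00 E1.3720

At z = 10.05 mm: the cube (footprint 6×21.5) is included at this height. The outline is a single polygon with 4 vertices. Extrusion per mm of travel: 0.4 × 0.15 / (π × 0.875²) = 0.024945. Accumulating E over each segment gives final E = 1.3720.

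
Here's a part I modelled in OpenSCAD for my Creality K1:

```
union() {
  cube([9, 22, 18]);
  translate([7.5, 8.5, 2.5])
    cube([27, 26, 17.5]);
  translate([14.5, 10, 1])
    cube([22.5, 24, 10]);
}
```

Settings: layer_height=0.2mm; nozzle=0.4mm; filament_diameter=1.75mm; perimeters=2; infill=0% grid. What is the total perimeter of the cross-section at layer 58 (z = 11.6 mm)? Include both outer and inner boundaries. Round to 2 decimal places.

138.00 mm

At z = 11.6 mm: the cube is present — its section is the full 9×22 rectangle (perimeter 62.00 mm); the 27×26 cube at (7.5, 8.5) contributes its full rectangle (perimeter 106.00 mm); the cube at (14.5, 10) is not intersected at this z (z outside [1, 11]); Combining (union): the regions partially overlap (shared area 20.25 mm²), so the edge portions inside another operand are dropped and the merged outline is re-measured after clipping — boundary = 138.00 mm. Overall, the cross-section is a single solid region. Total boundary length (outer) = 138.00 mm.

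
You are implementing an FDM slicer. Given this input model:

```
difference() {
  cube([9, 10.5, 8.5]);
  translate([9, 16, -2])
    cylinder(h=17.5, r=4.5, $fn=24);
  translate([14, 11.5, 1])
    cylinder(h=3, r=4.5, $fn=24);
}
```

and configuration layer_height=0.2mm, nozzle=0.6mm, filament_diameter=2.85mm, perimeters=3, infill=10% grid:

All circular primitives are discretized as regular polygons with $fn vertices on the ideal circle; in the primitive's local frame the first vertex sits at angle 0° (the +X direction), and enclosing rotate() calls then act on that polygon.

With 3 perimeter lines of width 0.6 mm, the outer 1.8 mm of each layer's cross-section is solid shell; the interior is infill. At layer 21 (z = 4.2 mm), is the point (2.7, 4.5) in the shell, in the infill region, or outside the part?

At z = 4.2 mm: the cube is present — its section is the full 9×10.5 rectangle; the cylinder at (9, 16): section is a regular 24-gon, circumradius r=4.5; the cylinder at (14, 11.5) does not reach this height (z outside [1, 4]); Subtracting the remaining from the first: starting from the 9×10.5 cube, the r=4.5 cylinder at (9, 16) misses the remaining region (no effect) — 1 connected region. Overall, the cross-section is a single solid region. The nearest boundary edge runs (0.00, 0.00)→(0.00, 10.50); distance from the point to it = 2.70 mm. The point is inside the cross-section and 2.70 mm from the nearest boundary — more than the 1.8 mm shell width (3 × 0.6), so it's in the infill interior.

infill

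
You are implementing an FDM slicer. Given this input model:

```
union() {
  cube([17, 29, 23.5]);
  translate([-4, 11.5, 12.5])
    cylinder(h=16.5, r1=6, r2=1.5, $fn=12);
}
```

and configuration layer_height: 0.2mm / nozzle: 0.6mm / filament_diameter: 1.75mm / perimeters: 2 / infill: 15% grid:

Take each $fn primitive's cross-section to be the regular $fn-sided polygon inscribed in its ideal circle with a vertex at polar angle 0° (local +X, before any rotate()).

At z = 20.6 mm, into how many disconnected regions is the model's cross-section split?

At z = 20.6 mm: the 17×29 cube contributes its full rectangle; the cone at (-4, 11.5): at t=0.491 of its height the radius interpolates to r₁+(r₂−r₁)t = 3.791, giving a regular 12-gon of that circumradius; Combining (union): the 2 present regions are separate (no shared area or edge), so areas and boundary lengths simply add and each stays a separate island — 2 connected regions. The result has 2 disconnected regions.

2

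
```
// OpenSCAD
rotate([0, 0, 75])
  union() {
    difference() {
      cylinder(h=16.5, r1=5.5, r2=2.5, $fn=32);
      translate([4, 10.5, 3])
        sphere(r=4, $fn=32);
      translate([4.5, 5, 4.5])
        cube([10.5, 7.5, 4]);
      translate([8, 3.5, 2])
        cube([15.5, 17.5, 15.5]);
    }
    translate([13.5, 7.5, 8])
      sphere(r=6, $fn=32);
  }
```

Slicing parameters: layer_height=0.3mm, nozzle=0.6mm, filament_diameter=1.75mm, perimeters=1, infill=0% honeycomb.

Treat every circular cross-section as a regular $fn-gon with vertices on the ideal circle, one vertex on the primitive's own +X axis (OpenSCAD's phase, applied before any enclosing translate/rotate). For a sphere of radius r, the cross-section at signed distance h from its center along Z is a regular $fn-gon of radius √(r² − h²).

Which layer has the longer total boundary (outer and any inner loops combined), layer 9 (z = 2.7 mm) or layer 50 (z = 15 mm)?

Layer 9 (z = 2.7): the cone (r1=5.5→r2=2.5) has section circumradius 5.009 here — a regular 32-gon (perimeter = 2·32·5.009·sin(180°/32) = 31.42 mm); the r=4 sphere at (4, 10.5) contributes a regular 32-gon of circumradius √(4²−0.3²) = 3.989 (perimeter = 2·32·3.989·sin(180°/32) = 25.02 mm); the cube at (4.5, 5) does not reach this height (z outside [4.5, 8.5]); the cube at (8, 3.5) is present — its section is the full 15.5×17.5 rectangle (perimeter 66.00 mm); Taking the first minus the rest: starting from the cone, the r=4 sphere at (4, 10.5) misses the remaining region (no effect); the 15.5×17.5 cube at (8, 3.5) misses the remaining region (no effect) — boundary = 31.42 mm; the r=6 sphere at (13.5, 7.5) contributes a regular 32-gon of circumradius √(6²−5.3²) = 2.812 (perimeter = 2·32·2.812·sin(180°/32) = 17.64 mm); Combining (union): the 2 present regions are separate (no shared area or edge), so areas and boundary lengths simply add and each stays a separate island — boundary = 49.07 mm; (rotated 75° about Z; rotation is an isometry so areas/perimeters/island counts are preserved). So its perimeter = 49.07 mm. Layer 50 (z = 15): the cone (r1=5.5→r2=2.5) has section circumradius 2.773 here — a regular 32-gon (perimeter = 2·32·2.773·sin(180°/32) = 17.39 mm); the sphere at (4, 10.5) is not intersected at this z (|z−center|=12.000 > r=4); the cube at (4.5, 5) is not intersected at this z (z outside [4.5, 8.5]); the cube at (8, 3.5) (footprint 15.5×17.5) is included at this height (perimeter 66.00 mm); Taking the first minus the rest: starting from the cone, the 15.5×17.5 cube at (8, 3.5) misses the remaining region (no effect) — boundary = 17.39 mm; the sphere at (13.5, 7.5) is not intersected at this z (|z−center|=7.000 > r=6); Taking the union: only that combined region is present, so the union is just that shape — boundary = 17.39 mm; (whole slice rotated 75° about Z — lengths, areas and connectivity unchanged). So its perimeter = 17.39 mm. Layer 9 is larger (49.07 vs 17.39 mm).

layer 9 (z = 2.7 mm)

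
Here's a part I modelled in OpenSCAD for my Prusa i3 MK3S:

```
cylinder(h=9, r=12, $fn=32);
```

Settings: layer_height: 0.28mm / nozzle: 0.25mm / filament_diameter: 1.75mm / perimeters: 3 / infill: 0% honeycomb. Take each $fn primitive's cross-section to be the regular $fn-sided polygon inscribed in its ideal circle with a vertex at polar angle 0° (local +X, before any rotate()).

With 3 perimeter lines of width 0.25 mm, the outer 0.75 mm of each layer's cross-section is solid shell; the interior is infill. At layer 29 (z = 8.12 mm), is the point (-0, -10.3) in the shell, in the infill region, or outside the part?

At z = 8.12 mm: the r=12 cylinder contributes a regular 32-gon of circumradius 12. Overall, the cross-section is a single solid region. The nearest boundary edge runs (-0.00, -12.00)→(2.34, -11.77); distance from the point to it = 1.69 mm. The point is inside the cross-section and 1.69 mm from the nearest boundary — more than the 0.75 mm shell width (3 × 0.25), so it's in the infill interior.

infill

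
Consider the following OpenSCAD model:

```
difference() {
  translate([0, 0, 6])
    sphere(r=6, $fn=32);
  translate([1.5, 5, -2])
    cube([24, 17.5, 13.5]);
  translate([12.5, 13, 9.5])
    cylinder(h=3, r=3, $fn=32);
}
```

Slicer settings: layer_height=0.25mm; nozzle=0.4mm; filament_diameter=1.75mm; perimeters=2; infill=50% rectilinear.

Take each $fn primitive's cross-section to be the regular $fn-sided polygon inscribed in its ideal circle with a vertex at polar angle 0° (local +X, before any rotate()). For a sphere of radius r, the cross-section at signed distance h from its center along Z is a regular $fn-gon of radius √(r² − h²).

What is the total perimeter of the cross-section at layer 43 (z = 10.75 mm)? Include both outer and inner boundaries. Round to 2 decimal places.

23.00 mm

At z = 10.75 mm: the sphere: section is a regular 32-gon, circumradius = √(r²−h²) = √(6²−4.75²) = 3.666 (perimeter = 2·32·3.666·sin(180°/32) = 23.00 mm); the cube at (1.5, 5) is present — its section is the full 24×17.5 rectangle (perimeter 83.00 mm); the cylinder at (12.5, 13): section is a regular 32-gon, circumradius r=3 (perimeter = 2·32·3.000·sin(180°/32) = 18.82 mm); After the difference (first − rest): starting from the r=6 sphere, the 24×17.5 cube at (1.5, 5) misses the remaining region (no effect); the r=3 cylinder at (12.5, 13) misses the remaining region (no effect) — boundary = 23.00 mm. Overall, the cross-section is a single solid region. Total boundary length (outer) = 23.00 mm.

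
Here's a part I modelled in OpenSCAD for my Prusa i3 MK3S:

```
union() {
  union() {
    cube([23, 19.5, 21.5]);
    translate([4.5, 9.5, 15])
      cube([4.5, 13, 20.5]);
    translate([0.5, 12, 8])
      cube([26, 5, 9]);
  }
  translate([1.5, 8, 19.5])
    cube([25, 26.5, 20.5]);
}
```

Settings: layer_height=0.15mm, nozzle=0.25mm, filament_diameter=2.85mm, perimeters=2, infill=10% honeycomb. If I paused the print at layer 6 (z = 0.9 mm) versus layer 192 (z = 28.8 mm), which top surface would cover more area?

layer 192 (z = 28.8 mm)

Layer 6 (z = 0.9): the cube (footprint 23×19.5) is included at this height (area 448.50 mm²); the cube at (4.5, 9.5) does not reach this height (z outside [15, 35.5]); the cube at (0.5, 12) is absent (z outside [8, 17]); Taking the union: only the 23×19.5 cube is present, so the union is just that shape — area = 448.50 mm²; the cube at (1.5, 8) does not reach this height (z outside [19.5, 40]); Combining (union): only the result so far is present, so the union is just that shape — area = 448.50 mm². So its area = 448.50 mm². Layer 192 (z = 28.8): the cube does not reach this height (z outside [0, 21.5]); the cube at (4.5, 9.5) is present — its section is the full 4.5×13 rectangle (area 58.50 mm²); the cube at (0.5, 12) is absent (z outside [8, 17]); Merging all regions: only the 4.5×13 cube at (4.5, 9.5) is present, so the union is just that shape — area = 58.50 mm²; the cube at (1.5, 8) (footprint 25×26.5) is included at this height (area 662.50 mm²); Combining (union): that combined region lies entirely inside the 25×26.5 cube at (1.5, 8), so the union is just the 25×26.5 cube at (1.5, 8) — area = 662.50 mm². So its area = 662.50 mm². Layer 192 is larger (662.50 vs 448.50 mm²).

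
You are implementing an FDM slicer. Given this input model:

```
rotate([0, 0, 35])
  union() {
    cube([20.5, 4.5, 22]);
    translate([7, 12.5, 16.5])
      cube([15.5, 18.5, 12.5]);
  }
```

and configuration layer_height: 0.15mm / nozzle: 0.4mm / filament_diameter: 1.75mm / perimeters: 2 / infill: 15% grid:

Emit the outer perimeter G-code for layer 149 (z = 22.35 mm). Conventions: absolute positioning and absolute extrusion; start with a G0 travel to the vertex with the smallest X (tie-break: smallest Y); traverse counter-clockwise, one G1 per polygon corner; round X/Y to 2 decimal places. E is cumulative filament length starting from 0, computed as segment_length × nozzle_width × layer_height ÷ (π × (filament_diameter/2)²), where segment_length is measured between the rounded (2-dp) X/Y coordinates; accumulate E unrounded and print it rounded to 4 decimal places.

G0 X-12.05 Y29.41 Z22.35
G1 X-1.44 Y14.25 E0.4616
G1 X11.26 Y23.14 E0.8483
G1 X0.65 Y38.30 E1.3099
G1 X-12.05 Y29.41 E1.6966

At z = 22.35 mm: the cube does not reach this height (z outside [0, 22]); the cube at (7, 12.5) is present — its section is the full 15.5×18.5 rectangle; Combining (union): only the 15.5×18.5 cube at (7, 12.5) is present, so the union is just that shape — 1 connected region; (rotated 35° about Z; rotation is an isometry so areas/perimeters/island counts are preserved). The outline is a single polygon with 4 vertices. Extrusion per mm of travel: 0.4 × 0.15 / (π × 0.875²) = 0.024945. Accumulating E over each segment gives final E = 1.6966.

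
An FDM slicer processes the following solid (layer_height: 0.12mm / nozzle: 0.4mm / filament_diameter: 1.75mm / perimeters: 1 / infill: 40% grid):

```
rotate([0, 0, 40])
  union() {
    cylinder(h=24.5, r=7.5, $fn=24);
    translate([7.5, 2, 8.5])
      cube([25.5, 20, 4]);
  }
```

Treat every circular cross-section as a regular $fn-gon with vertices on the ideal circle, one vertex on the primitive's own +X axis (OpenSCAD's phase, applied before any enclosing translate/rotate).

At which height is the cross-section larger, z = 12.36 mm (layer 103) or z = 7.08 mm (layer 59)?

layer 103 (z = 12.36 mm)

Layer 103 (z = 12.36): the cylinder: section is a regular 24-gon, circumradius r=7.5 (area = (24/2)·7.500²·sin(360°/24) = 174.70 mm²); the 25.5×20 cube at (7.5, 2) contributes its full rectangle (area 510.00 mm²); Taking the union: the 2 present regions are separate (no shared area or edge), so areas and boundary lengths simply add and each stays a separate island — area = 684.70 mm²; (rotated 40° about Z; rotation is an isometry so areas/perimeters/island counts are preserved). So its area = 684.70 mm². Layer 59 (z = 7.08): the r=7.5 cylinder gives a regular 24-gon of circumradius 7.5 (constant along its height) (area = (24/2)·7.500²·sin(360°/24) = 174.70 mm²); the cube at (7.5, 2) is absent (z outside [8.5, 12.5]); Merging all regions: only the r=7.5 cylinder is present, so the union is just that shape — area = 174.70 mm²; (rotated 40° about Z; rotation is an isometry so areas/perimeters/island counts are preserved). So its area = 174.70 mm². Layer 103 is larger (684.70 vs 174.70 mm²).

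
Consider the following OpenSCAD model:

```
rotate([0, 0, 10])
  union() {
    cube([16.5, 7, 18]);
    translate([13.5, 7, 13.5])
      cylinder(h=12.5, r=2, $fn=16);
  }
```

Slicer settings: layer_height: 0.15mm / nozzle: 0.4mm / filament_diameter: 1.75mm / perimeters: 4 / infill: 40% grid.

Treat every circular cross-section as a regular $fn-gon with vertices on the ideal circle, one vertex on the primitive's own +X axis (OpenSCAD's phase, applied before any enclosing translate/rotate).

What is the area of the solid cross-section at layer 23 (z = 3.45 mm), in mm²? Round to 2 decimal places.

At z = 3.45 mm: the cube is present — its section is the full 16.5×7 rectangle (area 115.50 mm²); the cylinder at (13.5, 7) does not reach this height (z outside [13.5, 26]); Taking the union: only the 16.5×7 cube is present, so the union is just that shape — area = 115.50 mm²; (rotated 10° about Z; rotation is an isometry so areas/perimeters/island counts are preserved). Overall, the cross-section is a single solid region. Net area = 115.50 mm².

115.50 mm²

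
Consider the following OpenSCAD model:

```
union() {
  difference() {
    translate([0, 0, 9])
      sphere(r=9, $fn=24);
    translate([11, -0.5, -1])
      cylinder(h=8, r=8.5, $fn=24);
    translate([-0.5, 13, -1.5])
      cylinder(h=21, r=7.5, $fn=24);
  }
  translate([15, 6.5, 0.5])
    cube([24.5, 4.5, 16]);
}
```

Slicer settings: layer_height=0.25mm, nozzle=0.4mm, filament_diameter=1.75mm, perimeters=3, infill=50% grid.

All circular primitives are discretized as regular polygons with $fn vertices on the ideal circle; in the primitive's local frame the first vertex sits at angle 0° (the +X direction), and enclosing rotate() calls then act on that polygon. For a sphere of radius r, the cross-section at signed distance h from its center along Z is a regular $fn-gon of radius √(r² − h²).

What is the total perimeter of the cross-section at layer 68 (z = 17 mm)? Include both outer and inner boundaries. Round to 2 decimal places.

25.83 mm

At z = 17 mm: the r=9 sphere contributes a regular 24-gon of circumradius √(9²−8²) = 4.123 (perimeter = 2·24·4.123·sin(180°/24) = 25.83 mm); the cylinder at (11, -0.5) is absent (z outside [-1, 7]); the r=7.5 cylinder at (-0.5, 13) contributes a regular 24-gon of circumradius 7.5 (perimeter = 2·24·7.500·sin(180°/24) = 46.99 mm); Subtracting the remaining from the first: starting from the r=9 sphere, the r=7.5 cylinder at (-0.5, 13) misses the remaining region (no effect) — boundary = 25.83 mm; the cube at (15, 6.5) is absent (z outside [0.5, 16.5]); Merging all regions: only the result so far is present, so the union is just that shape — boundary = 25.83 mm. Overall, the cross-section is a single solid region. Total boundary length (outer) = 25.83 mm.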